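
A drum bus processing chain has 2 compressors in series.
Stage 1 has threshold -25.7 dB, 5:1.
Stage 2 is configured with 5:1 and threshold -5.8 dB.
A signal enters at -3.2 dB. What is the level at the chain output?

-21.2 dB

Stage 1: -3.2 dB is 22.5 dB over -25.7 dB; at 5:1 that becomes 4.5 dB over, giving -21.2 dB.
Stage 2: -21.2 dB is at or below the -5.8 dB threshold — no compression; output -21.2 dB.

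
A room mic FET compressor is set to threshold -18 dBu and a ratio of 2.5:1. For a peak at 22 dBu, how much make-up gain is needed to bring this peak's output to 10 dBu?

12 dB

Overshoot 40 dB → 40/2.5 = 16 dB after compression, so the compressed level is -18 + 16 = -2 dBu.
Make-up = target − compressed = 10 − (-2) = 12 dB.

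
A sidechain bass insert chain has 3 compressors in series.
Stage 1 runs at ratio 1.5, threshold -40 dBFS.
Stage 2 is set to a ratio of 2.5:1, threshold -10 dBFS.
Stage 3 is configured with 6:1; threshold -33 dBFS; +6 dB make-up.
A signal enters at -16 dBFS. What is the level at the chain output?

-25.5 dBFS

Stage 1: overshoot 24 dB → 24/1.5 = 16 dB → -24 dBFS.
Stage 2: -24 dBFS is at or below the -10 dBFS threshold — no compression; output -24 dBFS.
Stage 3: overshoot 9 dB → 9/6 = 1.5 dB → -31.5 dBFS; +6 dB make-up → -25.5 dBFS.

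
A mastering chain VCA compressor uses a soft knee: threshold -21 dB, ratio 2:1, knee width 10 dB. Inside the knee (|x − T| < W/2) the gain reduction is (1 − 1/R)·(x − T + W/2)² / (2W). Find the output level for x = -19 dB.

x − T + W/2 = -19 − (-21) + 5 = 7.
GR = (1 − 1/2) × 7² / 20 = 0.5 × 49 / 20 = 1.225 dB.
Output = -19 − 1.225 = -20.225 dB.

-20.225 dB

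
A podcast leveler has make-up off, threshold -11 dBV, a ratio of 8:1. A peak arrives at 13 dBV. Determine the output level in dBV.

Overshoot: 13 − (-11) = 24 dB.
At 8:1 the overshoot is divided by 8, leaving 3 dB above threshold.
That puts the output at -8 dBV.

-8 dBV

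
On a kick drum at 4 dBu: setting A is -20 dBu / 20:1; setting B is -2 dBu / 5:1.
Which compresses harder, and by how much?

A, by 18 dB

A: GR = 24 − 24/20 = 22.8 dB.
B: GR = 6 − 6/5 = 4.8 dB.
A reduces 18 dB more.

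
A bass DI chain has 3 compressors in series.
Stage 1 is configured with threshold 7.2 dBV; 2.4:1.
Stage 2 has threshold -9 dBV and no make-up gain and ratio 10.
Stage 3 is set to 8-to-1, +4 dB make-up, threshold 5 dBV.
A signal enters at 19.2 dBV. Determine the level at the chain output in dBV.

-2.88 dBV

Stage 1: overshoot 12 dB → 12/2.4 = 5 dB → 12.2 dBV.
Stage 2: overshoot 21.2 dB → 21.2/10 = 2.12 dB → -6.88 dBV.
Stage 3: -6.88 dBV is at or below the 5 dBV threshold — no compression; make-up brings it to -2.88 dBV.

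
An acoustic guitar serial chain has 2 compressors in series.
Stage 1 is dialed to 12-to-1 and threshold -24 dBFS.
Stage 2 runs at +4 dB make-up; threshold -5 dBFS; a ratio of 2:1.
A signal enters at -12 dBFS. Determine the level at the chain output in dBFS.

Stage 1: overshoot 12 dB → 12/12 = 1 dB → -23 dBFS.
Stage 2: below threshold (-23 ≤ -5); passes unchanged; make-up brings it to -19 dBFS.

-19 dBFS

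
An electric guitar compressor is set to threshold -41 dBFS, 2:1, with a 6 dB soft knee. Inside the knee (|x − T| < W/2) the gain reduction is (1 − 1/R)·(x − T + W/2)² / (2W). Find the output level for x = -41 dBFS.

x − T + W/2 = -41 − (-41) + 3 = 3.
GR = (1 − 1/2) × 3² / 12 = 0.5 × 9 / 12 = 0.375 dB.
Output = -41 − 0.375 = -41.375 dBFS.

-41.375 dBFS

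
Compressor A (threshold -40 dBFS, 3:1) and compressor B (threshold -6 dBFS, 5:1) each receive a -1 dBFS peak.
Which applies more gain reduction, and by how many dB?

A: overshoot 39 dB → output overshoot 13 dB → GR 26 dB.
B: overshoot 5 dB → output overshoot 1 dB → GR 4 dB.
A applies 22 dB more gain reduction.

A, by 22 dB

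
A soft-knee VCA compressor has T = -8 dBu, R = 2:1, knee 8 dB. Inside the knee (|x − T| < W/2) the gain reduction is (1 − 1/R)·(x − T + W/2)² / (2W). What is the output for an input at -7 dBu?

-7.78125 dBu

x − T + W/2 = -7 − (-8) + 4 = 5.
GR = (1 − 1/2) × 5² / 16 = 0.5 × 25 / 16 = 0.78125 dB.
Output = -7 − 0.78125 = -7.78125 dBu.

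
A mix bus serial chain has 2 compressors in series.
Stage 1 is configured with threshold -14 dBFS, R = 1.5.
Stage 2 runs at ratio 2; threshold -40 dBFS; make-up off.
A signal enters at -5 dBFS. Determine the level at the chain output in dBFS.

Stage 1: 9 dB above -14 dBFS, reduced 1.5:1 to 6 dB above → -8 dBFS.
Stage 2: 32 dB above -40 dBFS, reduced 2:1 to 16 dB above → -24 dBFS.

-24 dBFS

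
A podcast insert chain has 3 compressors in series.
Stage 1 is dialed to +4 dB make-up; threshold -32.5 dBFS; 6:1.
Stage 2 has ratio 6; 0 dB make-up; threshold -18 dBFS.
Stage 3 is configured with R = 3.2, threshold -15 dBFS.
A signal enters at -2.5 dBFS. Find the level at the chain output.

Stage 1: -2.5 dBFS is 30 dB over -32.5 dBFS; at 6:1 that becomes 5 dB over, giving -27.5 dBFS; +4 dB make-up → -23.5 dBFS.
Stage 2: -23.5 dBFS ≤ -18 dBFS, so stage 2 doesn't engage; output -23.5 dBFS.
Stage 3: -23.5 dBFS ≤ -15 dBFS, so stage 3 doesn't engage; output -23.5 dBFS.

-23.5 dBFS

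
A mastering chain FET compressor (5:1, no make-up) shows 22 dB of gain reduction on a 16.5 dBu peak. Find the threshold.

-11 dBu

Gain reduction = 16.5 − (-5.5) = 22 dB; output overshoot = GR / (R − 1) = 22 / 4 = 5.5 dB.
Threshold = output − output overshoot = -5.5 − 5.5 = -11 dBu.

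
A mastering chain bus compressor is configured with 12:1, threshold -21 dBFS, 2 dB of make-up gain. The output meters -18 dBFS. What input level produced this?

-9 dBFS

Remove make-up: -18 − 2 = -20 dBFS.
That's 1 dB above the -21 dBFS threshold.
Undo the ratio: input overshoot = 1 × 12 = 12 dB, giving input = -9 dBFS.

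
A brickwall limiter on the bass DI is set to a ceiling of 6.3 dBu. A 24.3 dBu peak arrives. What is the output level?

6.3 dBu

A brickwall limiter is an ∞:1 compressor: any input above the ceiling is clamped to 6.3 dBu.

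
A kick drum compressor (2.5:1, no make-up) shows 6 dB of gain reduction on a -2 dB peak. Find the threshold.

-12 dB

Input is 10 dB above T (since output overshoot × R = input overshoot: (-8 − T)·2.5 = -2 − T gives T = -12 dB).
Check: -12 + (-2 − (-12))/2.5 = -12 + 4 = -8 dB. ✓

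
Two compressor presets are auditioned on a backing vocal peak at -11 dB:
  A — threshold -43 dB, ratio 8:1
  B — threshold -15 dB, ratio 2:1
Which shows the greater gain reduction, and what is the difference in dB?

A: 32 dB over, compressed to 4 dB over, so 28 dB of GR.
B: 4 dB over, compressed to 2 dB over, so 2 dB of GR.
A reduces 26 dB more.

A, by 26 dB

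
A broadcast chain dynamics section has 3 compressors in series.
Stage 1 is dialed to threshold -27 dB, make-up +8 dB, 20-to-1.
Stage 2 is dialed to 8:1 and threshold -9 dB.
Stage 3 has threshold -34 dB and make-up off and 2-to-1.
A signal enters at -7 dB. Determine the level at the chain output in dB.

-26 dB

Stage 1: overshoot 20 dB → 20/20 = 1 dB → -26 dB; +8 dB make-up → -18 dB.
Stage 2: -18 dB ≤ -9 dB, so stage 2 doesn't engage; output -18 dB.
Stage 3: 16 dB above -34 dB, reduced 2:1 to 8 dB above → -26 dB.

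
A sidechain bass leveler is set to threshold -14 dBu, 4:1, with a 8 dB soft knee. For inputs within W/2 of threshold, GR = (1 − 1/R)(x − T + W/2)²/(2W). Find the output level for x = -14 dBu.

-14.75 dBu

x − T + W/2 = -14 − (-14) + 4 = 4.
GR = (1 − 1/4) × 4² / 16 = 0.75 × 16 / 16 = 0.75 dB.
Output = -14 − 0.75 = -14.75 dBu.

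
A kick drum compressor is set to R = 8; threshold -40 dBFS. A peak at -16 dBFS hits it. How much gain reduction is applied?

21 dB

The signal is 24 dB above threshold.
At 8:1, output sits 24/8 = 3 dB above threshold.
GR = overshoot in − overshoot out = 24 − 3 = 21 dB.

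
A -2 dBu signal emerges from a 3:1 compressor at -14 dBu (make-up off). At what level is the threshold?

Input is 18 dB above T (since output overshoot × R = input overshoot: (-14 − T)·3 = -2 − T gives T = -20 dBu).
Check: -20 + (-2 − (-20))/3 = -20 + 6 = -14 dBu. ✓

-20 dBu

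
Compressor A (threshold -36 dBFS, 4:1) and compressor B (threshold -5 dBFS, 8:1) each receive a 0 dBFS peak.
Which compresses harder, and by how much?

A: overshoot 36 dB → output overshoot 9 dB → GR 27 dB.
B: overshoot 5 dB → output overshoot 0.625 dB → GR 4.375 dB.
A applies 22.625 dB more gain reduction.

A, by 22.625 dB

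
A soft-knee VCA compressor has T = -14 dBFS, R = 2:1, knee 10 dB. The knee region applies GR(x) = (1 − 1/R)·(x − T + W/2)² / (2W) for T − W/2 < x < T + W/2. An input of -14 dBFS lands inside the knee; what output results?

x − T + W/2 = -14 − (-14) + 5 = 5.
GR = (1 − 1/2) × 5² / 20 = 0.5 × 25 / 20 = 0.625 dB.
Output = -14 − 0.625 = -14.625 dBFS.

-14.625 dBFS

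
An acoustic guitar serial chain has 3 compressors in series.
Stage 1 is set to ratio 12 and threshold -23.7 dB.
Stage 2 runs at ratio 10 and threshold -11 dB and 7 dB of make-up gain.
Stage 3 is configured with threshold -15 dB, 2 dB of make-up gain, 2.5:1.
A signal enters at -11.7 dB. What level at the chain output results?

-13.7 dB

Stage 1: -11.7 dB is 12 dB over -23.7 dB; at 12:1 that becomes 1 dB over, giving -22.7 dB.
Stage 2: below threshold (-22.7 ≤ -11); passes unchanged; make-up brings it to -15.7 dB.
Stage 3: -15.7 dB is at or below the -15 dB threshold — no compression; make-up brings it to -13.7 dB.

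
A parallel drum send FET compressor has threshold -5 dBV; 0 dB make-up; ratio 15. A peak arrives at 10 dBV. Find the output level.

10 dBV sits 15 dB over threshold.
The 15 dB excess becomes 1 dB after 15:1 reduction.
Output = -5 + 1 = -4 dBV.

-4 dBV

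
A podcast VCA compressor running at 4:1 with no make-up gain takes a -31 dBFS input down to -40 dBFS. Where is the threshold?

-43 dBFS

Let T be the threshold. Output overshoot = (input overshoot)/R, so -40 − T = (-31 − T)/4.
4·(-40 − T) = -31 − T → 3·T = -160 − (-31) = -129.
T = -129/3 = -43 dBFS.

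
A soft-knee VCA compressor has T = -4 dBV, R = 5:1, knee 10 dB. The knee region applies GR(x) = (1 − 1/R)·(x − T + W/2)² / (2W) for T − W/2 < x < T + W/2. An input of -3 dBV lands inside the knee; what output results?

x − T + W/2 = -3 − (-4) + 5 = 6.
GR = (1 − 1/5) × 6² / 20 = 0.8 × 36 / 20 = 1.44 dB.
Output = -3 − 1.44 = -4.44 dBV.

-4.44 dBV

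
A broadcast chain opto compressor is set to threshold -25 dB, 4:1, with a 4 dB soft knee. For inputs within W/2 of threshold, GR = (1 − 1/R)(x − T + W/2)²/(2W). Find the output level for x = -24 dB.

x − T + W/2 = -24 − (-25) + 2 = 3.
GR = (1 − 1/4) × 3² / 8 = 0.75 × 9 / 8 = 0.84375 dB.
Output = -24 − 0.84375 = -24.84375 dB.

-24.84375 dB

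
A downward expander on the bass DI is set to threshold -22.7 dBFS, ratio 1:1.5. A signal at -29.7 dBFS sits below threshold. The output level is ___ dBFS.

-33.2 dBFS

The input is 7 dB below the -22.7 dBFS threshold.
A 1:1.5 expander multiplies undershoot by 1.5: 7 × 1.5 = 10.5 dB below threshold.
Output = -22.7 − 10.5 = -33.2 dBFS.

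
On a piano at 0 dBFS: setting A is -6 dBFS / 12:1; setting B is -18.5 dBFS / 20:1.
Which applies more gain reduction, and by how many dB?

B, by 12.075 dB

A: overshoot 6 dB → output overshoot 0.5 dB → GR 5.5 dB.
B: overshoot 18.5 dB → output overshoot 0.925 dB → GR 17.575 dB.
B reduces 12.075 dB more.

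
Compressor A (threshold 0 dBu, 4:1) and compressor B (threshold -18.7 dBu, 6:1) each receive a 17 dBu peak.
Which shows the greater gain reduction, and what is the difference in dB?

A: 17 dB over, compressed to 4.25 dB over, so 12.75 dB of GR.
B: 35.7 dB over, compressed to 5.95 dB over, so 29.75 dB of GR.
Difference: 17 dB in favour of B.

B, by 17 dB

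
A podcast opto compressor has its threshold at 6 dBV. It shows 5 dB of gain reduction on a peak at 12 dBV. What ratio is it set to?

6:1

Input overshoot = 12 − 6 = 6 dB.
Output overshoot = 6 − 5 = 1 dB.
Ratio = input overshoot / output overshoot = 6 / 1 = 6.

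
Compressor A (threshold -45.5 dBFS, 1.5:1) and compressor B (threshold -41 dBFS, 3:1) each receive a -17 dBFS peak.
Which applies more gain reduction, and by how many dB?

A: GR = 28.5 − 28.5/1.5 = 9.5 dB.
B: GR = 24 − 24/3 = 16 dB.
Difference: 6.5 dB in favour of B.

B, by 6.5 dB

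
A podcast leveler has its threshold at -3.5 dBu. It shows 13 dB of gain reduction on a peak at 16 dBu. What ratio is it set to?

Input overshoot = 16 − (-3.5) = 19.5 dB.
Output overshoot = 19.5 − 13 = 6.5 dB.
Ratio = input overshoot / output overshoot = 19.5 / 6.5 = 3.

3:1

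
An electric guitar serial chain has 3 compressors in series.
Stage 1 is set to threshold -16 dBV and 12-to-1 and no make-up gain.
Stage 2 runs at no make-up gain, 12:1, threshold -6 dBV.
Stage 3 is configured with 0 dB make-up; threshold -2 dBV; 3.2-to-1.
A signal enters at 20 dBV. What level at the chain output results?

Stage 1: 36 dB above -16 dBV, reduced 12:1 to 3 dB above → -13 dBV.
Stage 2: -13 dBV ≤ -6 dBV, so stage 2 doesn't engage; output -13 dBV.
Stage 3: -13 dBV ≤ -2 dBV, so stage 3 doesn't engage; output -13 dBV.

-13 dBV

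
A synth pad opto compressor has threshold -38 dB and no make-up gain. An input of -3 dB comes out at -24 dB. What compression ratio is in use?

2.5:1

Input overshoot = -3 − (-38) = 35 dB; output overshoot = -24 − (-38) = 14 dB.
Ratio = 35 / 14 = 2.5.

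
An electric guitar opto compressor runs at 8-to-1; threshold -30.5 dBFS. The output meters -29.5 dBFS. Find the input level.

-22.5 dBFS

Post-compression overshoot = -29.5 − (-30.5) = 1 dB.
Input overshoot = R × output overshoot = 8 dB → input = -30.5 + 8 = -22.5 dBFS.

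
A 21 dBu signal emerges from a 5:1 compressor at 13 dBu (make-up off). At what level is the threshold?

11 dBu

Gain reduction = 21 − 13 = 8 dB; output overshoot = GR / (R − 1) = 8 / 4 = 2 dB.
Threshold = output − output overshoot = 13 − 2 = 11 dBu.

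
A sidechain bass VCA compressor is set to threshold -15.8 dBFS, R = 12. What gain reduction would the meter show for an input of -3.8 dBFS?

11 dB

Overshoot = -3.8 − (-15.8) = 12 dB.
A 12:1 ratio leaves 1 dB of that excess.
So the signal is attenuated by 12 − 1 = 11 dB.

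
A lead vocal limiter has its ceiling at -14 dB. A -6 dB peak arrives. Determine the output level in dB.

A brickwall limiter is an ∞:1 compressor: any input above the ceiling is clamped to -14 dB.

-14 dB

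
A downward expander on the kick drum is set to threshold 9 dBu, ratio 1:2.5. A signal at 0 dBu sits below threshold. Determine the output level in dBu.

-13.5 dBu

The input is 9 dB below the 9 dBu threshold.
A 1:2.5 expander multiplies undershoot by 2.5: 9 × 2.5 = 22.5 dB below threshold.
Output = 9 − 22.5 = -13.5 dBu.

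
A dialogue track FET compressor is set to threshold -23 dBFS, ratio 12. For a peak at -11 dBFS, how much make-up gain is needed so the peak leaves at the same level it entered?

Overshoot 12 dB → 12/12 = 1 dB after compression, so the compressed level is -23 + 1 = -22 dBFS.
Make-up = target − compressed = -11 − (-22) = 11 dB.

11 dB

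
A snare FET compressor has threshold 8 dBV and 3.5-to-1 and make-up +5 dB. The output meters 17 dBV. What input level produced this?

22 dBV

Remove make-up: 17 − 5 = 12 dBV.
Post-compression overshoot = 12 − 8 = 4 dB.
Undo the ratio: input overshoot = 4 × 3.5 = 14 dB, giving input = 22 dBV.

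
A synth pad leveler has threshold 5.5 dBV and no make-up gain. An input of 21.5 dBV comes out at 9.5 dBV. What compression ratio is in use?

4:1

Input overshoot = 21.5 − 5.5 = 16 dB; output overshoot = 9.5 − 5.5 = 4 dB.
Ratio = 16 / 4 = 4.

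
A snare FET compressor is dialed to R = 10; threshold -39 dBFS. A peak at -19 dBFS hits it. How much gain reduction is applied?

Overshoot = -19 − (-39) = 20 dB.
At 10:1, output sits 20/10 = 2 dB above threshold.
GR = overshoot in − overshoot out = 20 − 2 = 18 dB.

18 dB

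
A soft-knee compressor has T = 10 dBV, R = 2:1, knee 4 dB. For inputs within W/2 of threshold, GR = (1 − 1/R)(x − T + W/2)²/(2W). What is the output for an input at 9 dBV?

x − T + W/2 = 9 − 10 + 2 = 1.
GR = (1 − 1/2) × 1² / 8 = 0.5 × 1 / 8 = 0.0625 dB.
Output = 9 − 0.0625 = 8.9375 dBV.

8.9375 dBV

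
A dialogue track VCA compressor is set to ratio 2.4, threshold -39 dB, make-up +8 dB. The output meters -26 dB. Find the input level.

Remove make-up: -26 − 8 = -34 dB.
Post-compression overshoot = -34 − (-39) = 5 dB.
Before 2.4:1 compression the overshoot was 5 × 2.4 = 12 dB, so input = -39 + 12 = -27 dB.

-27 dB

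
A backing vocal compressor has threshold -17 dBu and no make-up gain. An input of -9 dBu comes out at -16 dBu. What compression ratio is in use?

Input overshoot = -9 − (-17) = 8 dB; output overshoot = -16 − (-17) = 1 dB.
Ratio = 8 / 1 = 8.

8:1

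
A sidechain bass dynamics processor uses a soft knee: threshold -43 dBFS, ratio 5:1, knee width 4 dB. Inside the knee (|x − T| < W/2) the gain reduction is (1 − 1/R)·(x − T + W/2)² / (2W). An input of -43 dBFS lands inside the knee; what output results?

x − T + W/2 = -43 − (-43) + 2 = 2.
GR = (1 − 1/5) × 2² / 8 = 0.8 × 4 / 8 = 0.4 dB.
Output = -43 − 0.4 = -43.4 dBFS.

-43.4 dBFS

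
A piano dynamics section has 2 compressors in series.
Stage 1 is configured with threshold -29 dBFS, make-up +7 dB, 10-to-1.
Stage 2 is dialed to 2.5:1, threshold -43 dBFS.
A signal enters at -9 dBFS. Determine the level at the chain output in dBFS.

-33.8 dBFS

Stage 1: overshoot 20 dB → 20/10 = 2 dB → -27 dBFS; +7 dB make-up → -20 dBFS.
Stage 2: 23 dB above -43 dBFS, reduced 2.5:1 to 9.2 dB above → -33.8 dBFS.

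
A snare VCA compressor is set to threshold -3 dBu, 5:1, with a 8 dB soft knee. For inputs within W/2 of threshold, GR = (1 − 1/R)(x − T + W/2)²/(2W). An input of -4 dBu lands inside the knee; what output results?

x − T + W/2 = -4 − (-3) + 4 = 3.
GR = (1 − 1/5) × 3² / 16 = 0.8 × 9 / 16 = 0.45 dB.
Output = -4 − 0.45 = -4.45 dBu.

-4.45 dBu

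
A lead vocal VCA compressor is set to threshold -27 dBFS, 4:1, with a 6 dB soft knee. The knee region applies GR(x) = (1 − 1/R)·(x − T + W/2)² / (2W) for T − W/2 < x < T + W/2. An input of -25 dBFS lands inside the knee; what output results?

-26.5625 dBFS

x − T + W/2 = -25 − (-27) + 3 = 5.
GR = (1 − 1/4) × 5² / 12 = 0.75 × 25 / 12 = 1.5625 dB.
Output = -25 − 1.5625 = -26.5625 dBFS.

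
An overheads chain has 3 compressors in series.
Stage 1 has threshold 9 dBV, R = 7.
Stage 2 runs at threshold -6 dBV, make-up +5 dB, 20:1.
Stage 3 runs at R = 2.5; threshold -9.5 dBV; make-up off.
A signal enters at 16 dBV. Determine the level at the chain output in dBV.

Stage 1: 16 dBV is 7 dB over 9 dBV; at 7:1 that becomes 1 dB over, giving 10 dBV.
Stage 2: 16 dB above -6 dBV, reduced 20:1 to 0.8 dB above → -5.2 dBV; +5 dB make-up → -0.2 dBV.
Stage 3: 9.3 dB above -9.5 dBV, reduced 2.5:1 to 3.72 dB above → -5.78 dBV.

-5.78 dBV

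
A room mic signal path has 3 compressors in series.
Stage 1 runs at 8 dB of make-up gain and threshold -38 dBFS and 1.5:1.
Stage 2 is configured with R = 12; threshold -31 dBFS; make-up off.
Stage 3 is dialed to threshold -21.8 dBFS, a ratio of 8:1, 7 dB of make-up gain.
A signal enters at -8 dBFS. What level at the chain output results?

Stage 1: 30 dB above -38 dBFS, reduced 1.5:1 to 20 dB above → -18 dBFS; +8 dB make-up → -10 dBFS.
Stage 2: -10 dBFS is 21 dB over -31 dBFS; at 12:1 that becomes 1.75 dB over, giving -29.25 dBFS.
Stage 3: -29.25 dBFS is at or below the -21.8 dBFS threshold — no compression; make-up brings it to -22.25 dBFS.

-22.25 dBFS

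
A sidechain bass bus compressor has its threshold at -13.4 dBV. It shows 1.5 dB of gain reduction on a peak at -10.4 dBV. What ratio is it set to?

2:1

Input overshoot = -10.4 − (-13.4) = 3 dB.
Output overshoot = 3 − 1.5 = 1.5 dB.
Ratio = input overshoot / output overshoot = 3 / 1.5 = 2.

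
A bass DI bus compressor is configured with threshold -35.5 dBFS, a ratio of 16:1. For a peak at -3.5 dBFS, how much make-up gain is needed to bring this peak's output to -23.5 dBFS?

10 dB

The peak compresses to -35.5 + 32/16 = -33.5 dBFS.
To reach -23.5 dBFS requires -23.5 − (-33.5) = 10 dB of make-up.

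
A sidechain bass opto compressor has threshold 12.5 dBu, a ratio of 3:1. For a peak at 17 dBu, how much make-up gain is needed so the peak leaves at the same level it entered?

3 dB

Without make-up, output = threshold + overshoot/3 = 12.5 + 1.5 = 14 dBu.
Gap to target: 3 dB.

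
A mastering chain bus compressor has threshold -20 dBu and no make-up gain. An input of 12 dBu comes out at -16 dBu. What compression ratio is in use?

Input overshoot = 12 − (-20) = 32 dB; output overshoot = -16 − (-20) = 4 dB.
Ratio = 32 / 4 = 8.

8:1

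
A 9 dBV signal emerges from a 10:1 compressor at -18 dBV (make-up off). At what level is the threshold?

-21 dBV

Gain reduction = 9 − (-18) = 27 dB; output overshoot = GR / (R − 1) = 27 / 9 = 3 dB.
Threshold = output − output overshoot = -18 − 3 = -21 dBV.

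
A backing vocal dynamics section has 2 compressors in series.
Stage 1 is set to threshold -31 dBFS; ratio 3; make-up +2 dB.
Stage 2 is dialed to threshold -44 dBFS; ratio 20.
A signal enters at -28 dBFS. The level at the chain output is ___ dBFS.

-43.2 dBFS

Stage 1: overshoot 3 dB → 3/3 = 1 dB → -30 dBFS; +2 dB make-up → -28 dBFS.
Stage 2: 16 dB above -44 dBFS, reduced 20:1 to 0.8 dB above → -43.2 dBFS.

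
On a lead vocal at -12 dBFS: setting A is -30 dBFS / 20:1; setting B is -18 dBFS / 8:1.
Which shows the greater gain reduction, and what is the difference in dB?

A: overshoot 18 dB → output overshoot 0.9 dB → GR 17.1 dB.
B: overshoot 6 dB → output overshoot 0.75 dB → GR 5.25 dB.
A reduces 11.85 dB more.

A, by 11.85 dB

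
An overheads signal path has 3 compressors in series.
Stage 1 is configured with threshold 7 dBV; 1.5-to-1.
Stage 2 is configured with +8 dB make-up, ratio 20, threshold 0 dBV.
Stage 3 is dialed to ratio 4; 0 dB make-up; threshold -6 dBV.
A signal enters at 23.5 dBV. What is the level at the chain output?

Stage 1: 16.5 dB above 7 dBV, reduced 1.5:1 to 11 dB above → 18 dBV.
Stage 2: 18 dBV is 18 dB over 0 dBV; at 20:1 that becomes 0.9 dB over, giving 0.9 dBV; +8 dB make-up → 8.9 dBV.
Stage 3: 8.9 dBV is 14.9 dB over -6 dBV; at 4:1 that becomes 3.725 dB over, giving -2.275 dBV.

-2.275 dBV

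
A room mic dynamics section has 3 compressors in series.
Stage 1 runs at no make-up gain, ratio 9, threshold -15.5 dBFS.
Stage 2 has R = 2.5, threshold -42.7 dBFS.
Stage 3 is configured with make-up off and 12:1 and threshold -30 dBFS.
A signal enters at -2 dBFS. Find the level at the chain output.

-31.22 dBFS

Stage 1: overshoot 13.5 dB → 13.5/9 = 1.5 dB → -14 dBFS.
Stage 2: overshoot 28.7 dB → 28.7/2.5 = 11.48 dB → -31.22 dBFS.
Stage 3: below threshold (-31.22 ≤ -30); passes unchanged; output -31.22 dBFS.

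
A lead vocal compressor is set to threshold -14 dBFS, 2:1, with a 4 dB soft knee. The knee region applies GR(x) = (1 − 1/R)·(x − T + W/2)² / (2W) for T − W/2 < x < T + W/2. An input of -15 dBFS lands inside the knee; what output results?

-15.0625 dBFS

x − T + W/2 = -15 − (-14) + 2 = 1.
GR = (1 − 1/2) × 1² / 8 = 0.5 × 1 / 8 = 0.0625 dB.
Output = -15 − 0.0625 = -15.0625 dBFS.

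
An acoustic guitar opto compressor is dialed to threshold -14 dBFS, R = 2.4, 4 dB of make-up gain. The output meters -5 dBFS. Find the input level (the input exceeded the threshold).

Before make-up, the level was -5 − 4 = -9 dBFS.
The compressed level sits -9 − (-14) = 5 dB over threshold.
Before 2.4:1 compression the overshoot was 5 × 2.4 = 12 dB, so input = -14 + 12 = -2 dBFS.

-2 dBFS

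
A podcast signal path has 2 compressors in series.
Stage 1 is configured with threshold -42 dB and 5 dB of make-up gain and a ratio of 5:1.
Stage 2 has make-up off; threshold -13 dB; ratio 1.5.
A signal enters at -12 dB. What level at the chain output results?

Stage 1: 30 dB above -42 dB, reduced 5:1 to 6 dB above → -36 dB; +5 dB make-up → -31 dB.
Stage 2: below threshold (-31 ≤ -13); passes unchanged; output -31 dB.

-31 dB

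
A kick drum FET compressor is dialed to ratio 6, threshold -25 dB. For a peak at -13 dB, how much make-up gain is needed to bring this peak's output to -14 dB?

9 dB

Without make-up, output = threshold + overshoot/6 = -25 + 2 = -23 dB.
Gap to target: 9 dB.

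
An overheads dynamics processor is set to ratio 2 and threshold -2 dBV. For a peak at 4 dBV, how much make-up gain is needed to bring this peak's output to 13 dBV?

12 dB

Without make-up, output = threshold + overshoot/2 = -2 + 3 = 1 dBV.
Gap to target: 12 dB.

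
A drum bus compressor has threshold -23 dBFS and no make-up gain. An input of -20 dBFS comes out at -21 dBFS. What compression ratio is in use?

1.5:1

Input overshoot = -20 − (-23) = 3 dB; output overshoot = -21 − (-23) = 2 dB.
Ratio = 3 / 2 = 1.5.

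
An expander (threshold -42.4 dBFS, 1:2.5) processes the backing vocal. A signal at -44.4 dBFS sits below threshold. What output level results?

-47.4 dBFS

The input is 2 dB below the -42.4 dBFS threshold.
A 1:2.5 expander multiplies undershoot by 2.5: 2 × 2.5 = 5 dB below threshold.
Output = -42.4 − 5 = -47.4 dBFS.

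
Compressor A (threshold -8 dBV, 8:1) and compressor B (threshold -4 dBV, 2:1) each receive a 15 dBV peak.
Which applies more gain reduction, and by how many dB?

A: 23 dB over, compressed to 2.875 dB over, so 20.125 dB of GR.
B: 19 dB over, compressed to 9.5 dB over, so 9.5 dB of GR.
A applies 10.625 dB more gain reduction.

A, by 10.625 dB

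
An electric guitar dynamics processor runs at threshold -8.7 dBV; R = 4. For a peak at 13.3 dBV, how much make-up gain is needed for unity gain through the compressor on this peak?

16.5 dB

Overshoot 22 dB → 22/4 = 5.5 dB after compression, so the compressed level is -8.7 + 5.5 = -3.2 dBV.
Make-up = target − compressed = 13.3 − (-3.2) = 16.5 dB.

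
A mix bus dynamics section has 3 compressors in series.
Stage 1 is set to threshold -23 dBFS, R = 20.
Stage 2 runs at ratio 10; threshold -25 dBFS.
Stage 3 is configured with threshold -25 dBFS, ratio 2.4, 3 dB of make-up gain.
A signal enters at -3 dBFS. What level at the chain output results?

-21.875 dBFS

Stage 1: 20 dB above -23 dBFS, reduced 20:1 to 1 dB above → -22 dBFS.
Stage 2: overshoot 3 dB → 3/10 = 0.3 dB → -24.7 dBFS.
Stage 3: overshoot 0.3 dB → 0.3/2.4 = 0.125 dB → -24.875 dBFS; +3 dB make-up → -21.875 dBFS.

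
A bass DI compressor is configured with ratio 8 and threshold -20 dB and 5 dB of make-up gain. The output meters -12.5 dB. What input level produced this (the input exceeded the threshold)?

Stripping the +5 dB make-up gives -17.5 dB at the gain stage.
That's 2.5 dB above the -20 dB threshold.
Input overshoot = R × output overshoot = 20 dB → input = -20 + 20 = 0 dB.

0 dB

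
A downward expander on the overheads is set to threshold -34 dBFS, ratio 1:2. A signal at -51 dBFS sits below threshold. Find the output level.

The input is 17 dB below the -34 dBFS threshold.
A 1:2 expander multiplies undershoot by 2: 17 × 2 = 34 dB below threshold.
Output = -34 − 34 = -68 dBFS.

-68 dBFS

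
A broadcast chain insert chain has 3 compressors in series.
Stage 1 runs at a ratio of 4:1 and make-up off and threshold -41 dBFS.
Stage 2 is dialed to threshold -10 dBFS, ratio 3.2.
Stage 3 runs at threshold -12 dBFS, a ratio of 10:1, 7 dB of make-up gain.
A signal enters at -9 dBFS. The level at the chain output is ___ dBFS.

Stage 1: overshoot 32 dB → 32/4 = 8 dB → -33 dBFS.
Stage 2: -33 dBFS is at or below the -10 dBFS threshold — no compression; output -33 dBFS.
Stage 3: -33 dBFS is at or below the -12 dBFS threshold — no compression; make-up brings it to -26 dBFS.

-26 dBFS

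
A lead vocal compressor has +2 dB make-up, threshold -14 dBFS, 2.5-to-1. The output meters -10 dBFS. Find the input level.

-9 dBFS

Before make-up, the level was -10 − 2 = -12 dBFS.
The compressed level sits -12 − (-14) = 2 dB over threshold.
Undo the ratio: input overshoot = 2 × 2.5 = 5 dB, giving input = -9 dBFS.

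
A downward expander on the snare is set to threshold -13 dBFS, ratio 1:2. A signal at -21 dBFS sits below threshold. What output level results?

Below threshold, a 1:2 expander applies gain = (2−1)×(T − x) of attenuation.
(2−1) × 8 = 8 dB, so output = -21 − 8 = -29 dBFS.

-29 dBFS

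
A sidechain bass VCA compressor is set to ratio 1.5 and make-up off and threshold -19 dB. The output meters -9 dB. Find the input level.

-4 dB

Post-compression overshoot = -9 − (-19) = 10 dB.
Before 1.5:1 compression the overshoot was 10 × 1.5 = 15 dB, so input = -19 + 15 = -4 dB.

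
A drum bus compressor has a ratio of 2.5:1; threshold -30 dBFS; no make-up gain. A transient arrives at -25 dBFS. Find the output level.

Overshoot: -25 − (-30) = 5 dB.
The 5 dB excess becomes 2 dB after 2.5:1 reduction.
Output = -30 + 2 = -28 dBFS.

-28 dBFS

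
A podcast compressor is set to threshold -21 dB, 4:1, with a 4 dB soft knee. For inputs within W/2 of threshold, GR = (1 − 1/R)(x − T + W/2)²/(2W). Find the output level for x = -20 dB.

-20.84375 dB

x − T + W/2 = -20 − (-21) + 2 = 3.
GR = (1 − 1/4) × 3² / 8 = 0.75 × 9 / 8 = 0.84375 dB.
Output = -20 − 0.84375 = -20.84375 dB.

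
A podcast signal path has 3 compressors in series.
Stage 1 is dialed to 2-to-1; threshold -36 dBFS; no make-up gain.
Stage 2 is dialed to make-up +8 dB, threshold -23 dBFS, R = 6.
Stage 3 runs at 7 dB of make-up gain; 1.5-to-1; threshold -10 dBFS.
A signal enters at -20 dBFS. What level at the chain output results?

-13 dBFS

Stage 1: overshoot 16 dB → 16/2 = 8 dB → -28 dBFS.
Stage 2: -28 dBFS ≤ -23 dBFS, so stage 2 doesn't engage; make-up brings it to -20 dBFS.
Stage 3: -20 dBFS is at or below the -10 dBFS threshold — no compression; make-up brings it to -13 dBFS.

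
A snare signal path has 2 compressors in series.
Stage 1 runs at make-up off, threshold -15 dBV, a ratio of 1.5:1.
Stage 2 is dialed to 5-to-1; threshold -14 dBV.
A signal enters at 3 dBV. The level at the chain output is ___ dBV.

Stage 1: 3 dBV is 18 dB over -15 dBV; at 1.5:1 that becomes 12 dB over, giving -3 dBV.
Stage 2: 11 dB above -14 dBV, reduced 5:1 to 2.2 dB above → -11.8 dBV.

-11.8 dBV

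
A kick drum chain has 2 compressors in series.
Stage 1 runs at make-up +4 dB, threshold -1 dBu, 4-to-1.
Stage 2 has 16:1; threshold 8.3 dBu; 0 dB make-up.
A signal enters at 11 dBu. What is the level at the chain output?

Stage 1: overshoot 12 dB → 12/4 = 3 dB → 2 dBu; +4 dB make-up → 6 dBu.
Stage 2: 6 dBu ≤ 8.3 dBu, so stage 2 doesn't engage; output 6 dBu.

6 dBu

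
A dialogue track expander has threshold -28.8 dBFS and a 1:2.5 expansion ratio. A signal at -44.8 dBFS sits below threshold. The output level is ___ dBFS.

-68.8 dBFS

Undershoot = (-28.8) − (-44.8) = 16 dB.
At 1:2.5, that expands to 40 dB under threshold.
Output = -28.8 − 40 = -68.8 dBFS.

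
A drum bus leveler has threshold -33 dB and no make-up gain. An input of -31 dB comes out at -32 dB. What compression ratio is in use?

2:1

Input overshoot = -31 − (-33) = 2 dB; output overshoot = -32 − (-33) = 1 dB.
Ratio = 2 / 1 = 2.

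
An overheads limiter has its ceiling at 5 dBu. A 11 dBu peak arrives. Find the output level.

5 dBu

The limiter clamps the peak to its 5 dBu ceiling.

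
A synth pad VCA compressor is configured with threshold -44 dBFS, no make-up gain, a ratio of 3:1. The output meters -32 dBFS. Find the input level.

That's 12 dB above the -44 dBFS threshold.
Input overshoot = R × output overshoot = 36 dB → input = -44 + 36 = -8 dBFS.

-8 dBFS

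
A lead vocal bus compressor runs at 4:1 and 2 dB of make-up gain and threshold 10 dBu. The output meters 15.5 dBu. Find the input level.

24 dBu

Remove make-up: 15.5 − 2 = 13.5 dBu.
That's 3.5 dB above the 10 dBu threshold.
Before 4:1 compression the overshoot was 3.5 × 4 = 14 dB, so input = 10 + 14 = 24 dBu.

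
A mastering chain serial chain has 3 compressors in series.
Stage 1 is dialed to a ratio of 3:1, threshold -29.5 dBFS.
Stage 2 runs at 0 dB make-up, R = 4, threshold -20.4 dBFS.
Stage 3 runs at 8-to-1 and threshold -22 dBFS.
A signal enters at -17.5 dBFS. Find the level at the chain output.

Stage 1: 12 dB above -29.5 dBFS, reduced 3:1 to 4 dB above → -25.5 dBFS.
Stage 2: -25.5 dBFS ≤ -20.4 dBFS, so stage 2 doesn't engage; output -25.5 dBFS.
Stage 3: -25.5 dBFS is at or below the -22 dBFS threshold — no compression; output -25.5 dBFS.

-25.5 dBFS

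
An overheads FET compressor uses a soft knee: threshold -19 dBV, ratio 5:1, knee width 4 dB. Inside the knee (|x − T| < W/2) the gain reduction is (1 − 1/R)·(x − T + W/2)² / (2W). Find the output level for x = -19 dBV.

-19.4 dBV

x − T + W/2 = -19 − (-19) + 2 = 2.
GR = (1 − 1/5) × 2² / 8 = 0.8 × 4 / 8 = 0.4 dB.
Output = -19 − 0.4 = -19.4 dBV.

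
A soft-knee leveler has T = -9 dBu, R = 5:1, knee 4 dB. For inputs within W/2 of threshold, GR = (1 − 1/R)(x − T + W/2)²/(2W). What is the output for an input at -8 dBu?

x − T + W/2 = -8 − (-9) + 2 = 3.
GR = (1 − 1/5) × 3² / 8 = 0.8 × 9 / 8 = 0.9 dB.
Output = -8 − 0.9 = -8.9 dBu.

-8.9 dBu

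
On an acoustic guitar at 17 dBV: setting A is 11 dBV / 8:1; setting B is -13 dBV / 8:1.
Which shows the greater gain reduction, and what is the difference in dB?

A: overshoot 6 dB → output overshoot 0.75 dB → GR 5.25 dB.
B: overshoot 30 dB → output overshoot 3.75 dB → GR 26.25 dB.
B applies 21 dB more gain reduction.

B, by 21 dB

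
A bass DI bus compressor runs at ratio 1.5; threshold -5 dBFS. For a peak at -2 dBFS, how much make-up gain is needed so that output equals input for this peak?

1 dB

The peak compresses to -5 + 3/1.5 = -3 dBFS.
To reach -2 dBFS requires -2 − (-3) = 1 dB of make-up.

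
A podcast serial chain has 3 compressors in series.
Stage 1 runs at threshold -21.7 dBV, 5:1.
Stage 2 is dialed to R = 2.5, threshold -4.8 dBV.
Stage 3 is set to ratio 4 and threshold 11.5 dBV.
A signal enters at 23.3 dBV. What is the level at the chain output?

Stage 1: 23.3 dBV is 45 dB over -21.7 dBV; at 5:1 that becomes 9 dB over, giving -12.7 dBV.
Stage 2: below threshold (-12.7 ≤ -4.8); passes unchanged; output -12.7 dBV.
Stage 3: -12.7 dBV ≤ 11.5 dBV, so stage 3 doesn't engage; output -12.7 dBV.

-12.7 dBV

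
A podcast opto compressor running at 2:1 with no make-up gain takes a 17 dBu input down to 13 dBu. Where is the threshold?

Gain reduction = 17 − 13 = 4 dB; output overshoot = GR / (R − 1) = 4 / 1 = 4 dB.
Threshold = output − output overshoot = 13 − 4 = 9 dBu.

9 dBu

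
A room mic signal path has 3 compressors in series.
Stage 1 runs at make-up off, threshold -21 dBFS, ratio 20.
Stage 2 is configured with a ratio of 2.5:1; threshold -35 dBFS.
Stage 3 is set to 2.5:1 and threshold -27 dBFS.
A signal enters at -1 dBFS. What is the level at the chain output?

-29 dBFS

Stage 1: -1 dBFS is 20 dB over -21 dBFS; at 20:1 that becomes 1 dB over, giving -20 dBFS.
Stage 2: -20 dBFS is 15 dB over -35 dBFS; at 2.5:1 that becomes 6 dB over, giving -29 dBFS.
Stage 3: -29 dBFS ≤ -27 dBFS, so stage 3 doesn't engage; output -29 dBFS.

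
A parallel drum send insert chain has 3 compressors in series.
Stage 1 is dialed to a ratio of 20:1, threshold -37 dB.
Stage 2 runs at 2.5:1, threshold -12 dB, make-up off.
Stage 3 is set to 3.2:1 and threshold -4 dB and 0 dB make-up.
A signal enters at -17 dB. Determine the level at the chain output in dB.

-36 dB

Stage 1: 20 dB above -37 dB, reduced 20:1 to 1 dB above → -36 dB.
Stage 2: -36 dB ≤ -12 dB, so stage 2 doesn't engage; output -36 dB.
Stage 3: -36 dB ≤ -4 dB, so stage 3 doesn't engage; output -36 dB.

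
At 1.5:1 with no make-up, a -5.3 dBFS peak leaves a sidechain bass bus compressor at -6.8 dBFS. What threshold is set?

Gain reduction = -5.3 − (-6.8) = 1.5 dB; output overshoot = GR / (R − 1) = 1.5 / 0.5 = 3 dB.
Threshold = output − output overshoot = -6.8 − 3 = -9.8 dBFS.

-9.8 dBFS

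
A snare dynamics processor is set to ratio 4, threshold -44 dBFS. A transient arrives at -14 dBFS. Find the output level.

-36.5 dBFS

Overshoot: -14 − (-44) = 30 dB.
The 30 dB excess becomes 7.5 dB after 4:1 reduction.
So the level is -44 + 7.5 = -36.5 dBFS.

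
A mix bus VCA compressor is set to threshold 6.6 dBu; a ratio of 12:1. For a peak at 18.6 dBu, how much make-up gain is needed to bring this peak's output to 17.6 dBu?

10 dB

The peak compresses to 6.6 + 12/12 = 7.6 dBu.
To reach 17.6 dBu requires 17.6 − 7.6 = 10 dB of make-up.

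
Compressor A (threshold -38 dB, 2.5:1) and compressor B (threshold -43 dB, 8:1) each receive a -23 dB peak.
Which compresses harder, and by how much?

A: GR = 15 − 15/2.5 = 9 dB.
B: GR = 20 − 20/8 = 17.5 dB.
Difference: 8.5 dB in favour of B.

B, by 8.5 dB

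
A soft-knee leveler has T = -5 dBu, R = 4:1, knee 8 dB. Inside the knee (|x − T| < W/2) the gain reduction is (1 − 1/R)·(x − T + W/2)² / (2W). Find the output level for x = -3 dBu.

x − T + W/2 = -3 − (-5) + 4 = 6.
GR = (1 − 1/4) × 6² / 16 = 0.75 × 36 / 16 = 1.6875 dB.
Output = -3 − 1.6875 = -4.6875 dBu.

-4.6875 dBu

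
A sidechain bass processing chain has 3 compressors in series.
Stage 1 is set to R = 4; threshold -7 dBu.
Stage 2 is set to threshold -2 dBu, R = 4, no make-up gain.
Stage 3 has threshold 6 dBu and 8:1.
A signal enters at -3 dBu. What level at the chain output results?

Stage 1: -3 dBu is 4 dB over -7 dBu; at 4:1 that becomes 1 dB over, giving -6 dBu.
Stage 2: -6 dBu ≤ -2 dBu, so stage 2 doesn't engage; output -6 dBu.
Stage 3: -6 dBu ≤ 6 dBu, so stage 3 doesn't engage; output -6 dBu.

-6 dBu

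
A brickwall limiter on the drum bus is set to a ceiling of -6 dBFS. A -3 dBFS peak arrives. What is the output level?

-6 dBFS

At ∞:1, everything above -6 dBFS is held at the ceiling.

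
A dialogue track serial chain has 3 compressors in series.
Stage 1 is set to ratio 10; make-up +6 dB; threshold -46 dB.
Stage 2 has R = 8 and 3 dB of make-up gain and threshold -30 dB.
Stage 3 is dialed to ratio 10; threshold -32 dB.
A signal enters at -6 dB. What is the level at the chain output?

Stage 1: -6 dB is 40 dB over -46 dB; at 10:1 that becomes 4 dB over, giving -42 dB; +6 dB make-up → -36 dB.
Stage 2: -36 dB ≤ -30 dB, so stage 2 doesn't engage; make-up brings it to -33 dB.
Stage 3: -33 dB ≤ -32 dB, so stage 3 doesn't engage; output -33 dB.

-33 dB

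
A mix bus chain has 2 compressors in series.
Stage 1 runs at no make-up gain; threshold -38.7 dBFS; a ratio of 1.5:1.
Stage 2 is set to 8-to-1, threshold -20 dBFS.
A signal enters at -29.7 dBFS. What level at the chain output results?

-32.7 dBFS

Stage 1: overshoot 9 dB → 9/1.5 = 6 dB → -32.7 dBFS.
Stage 2: -32.7 dBFS ≤ -20 dBFS, so stage 2 doesn't engage; output -32.7 dBFS.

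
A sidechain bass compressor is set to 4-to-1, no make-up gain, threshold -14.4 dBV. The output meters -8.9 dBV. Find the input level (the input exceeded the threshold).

7.6 dBV

The compressed level sits -8.9 − (-14.4) = 5.5 dB over threshold.
Undo the ratio: input overshoot = 5.5 × 4 = 22 dB, giving input = 7.6 dBV.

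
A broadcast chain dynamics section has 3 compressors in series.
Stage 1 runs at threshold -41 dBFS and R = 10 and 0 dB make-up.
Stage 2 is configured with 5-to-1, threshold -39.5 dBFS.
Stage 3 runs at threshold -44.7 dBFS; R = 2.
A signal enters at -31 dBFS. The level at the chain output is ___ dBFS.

-42.35 dBFS

Stage 1: overshoot 10 dB → 10/10 = 1 dB → -40 dBFS.
Stage 2: -40 dBFS ≤ -39.5 dBFS, so stage 2 doesn't engage; output -40 dBFS.
Stage 3: overshoot 4.7 dB → 4.7/2 = 2.35 dB → -42.35 dBFS.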